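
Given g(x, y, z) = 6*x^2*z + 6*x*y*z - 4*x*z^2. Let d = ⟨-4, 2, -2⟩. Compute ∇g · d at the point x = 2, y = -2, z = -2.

∂g/∂x = 12*x*z + 6*y*z - 4*z^2
∂g/∂y = 6*x*z
∂g/∂z = 6*x^2 + 6*x*y - 8*x*z
∇g at (2, -2, -2) = (-40, -24, 32)
∇g · d = (-40)(-4) + (-24)(2) + (32)(-2) = 48

48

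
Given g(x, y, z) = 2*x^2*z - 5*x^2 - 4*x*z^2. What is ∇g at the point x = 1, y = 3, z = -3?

∂g/∂x = 4*x*z - 10*x - 4*z^2
∂g/∂y = 0
∂g/∂z = 2*x^2 - 8*x*z
∇g = (4*x*z - 10*x - 4*z^2, 0, 2*x^2 - 8*x*z)
At (1, 3, -3): (-58, 0, 26).

(-58, 0, 26)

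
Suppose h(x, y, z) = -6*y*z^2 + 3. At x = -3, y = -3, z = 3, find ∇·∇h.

∂²h/∂x² = 0
∂²h/∂y² = 0
∂²h/∂z² = -12*y
∇²h = -12*y
At (-3, -3, 3): 36.

36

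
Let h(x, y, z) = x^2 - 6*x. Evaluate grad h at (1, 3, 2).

∂h/∂x = 2*x - 6
∂h/∂y = 0
∂h/∂z = 0
∇h = (2*x - 6, 0, 0)
At (1, 3, 2): (-4, 0, 0).

(-4, 0, 0)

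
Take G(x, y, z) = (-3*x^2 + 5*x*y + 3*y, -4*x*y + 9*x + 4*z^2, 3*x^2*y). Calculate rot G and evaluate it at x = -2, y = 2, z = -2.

(28, 24, 8)

(∇×G)₁ = ∂G₃/∂y − ∂G₂/∂z = 3*x^2 - 8*z
(∇×G)₂ = ∂G₁/∂z − ∂G₃/∂x = -6*x*y
(∇×G)₃ = ∂G₂/∂x − ∂G₁/∂y = -5*x - 4*y + 6
∇×G = (3*x^2 - 8*z, -6*x*y, -5*x - 4*y + 6)
At (-2, 2, -2): (28, 24, 8).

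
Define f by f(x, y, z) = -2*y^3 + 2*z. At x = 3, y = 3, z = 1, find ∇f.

(0, -54, 2)

∂f/∂x = 0
∂f/∂y = -6*y^2
∂f/∂z = 2
∇f = (0, -6*y^2, 2)
At (3, 3, 1): (0, -54, 2).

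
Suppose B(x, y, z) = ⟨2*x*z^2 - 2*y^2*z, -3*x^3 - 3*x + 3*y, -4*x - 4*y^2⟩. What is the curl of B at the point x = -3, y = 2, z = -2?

(-16, 20, -100)

(∇×B)₁ = ∂B₃/∂y − ∂B₂/∂z = -8*y
(∇×B)₂ = ∂B₁/∂z − ∂B₃/∂x = 4*x*z - 2*y^2 + 4
(∇×B)₃ = ∂B₂/∂x − ∂B₁/∂y = -9*x^2 + 4*y*z - 3
∇×B = (-8*y, 4*x*z - 2*y^2 + 4, -9*x^2 + 4*y*z - 3)
At (-3, 2, -2): (-16, 20, -100).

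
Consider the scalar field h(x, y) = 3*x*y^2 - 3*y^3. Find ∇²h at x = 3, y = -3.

∂²h/∂x² = 0
∂²h/∂y² = 6*(x - 3*y)
∇²h = 6*x - 18*y
At (3, -3): 72.

72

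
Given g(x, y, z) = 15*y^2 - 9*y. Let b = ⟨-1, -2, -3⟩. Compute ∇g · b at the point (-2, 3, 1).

-162

∂g/∂x = 0
∂g/∂y = 30*y - 9
∂g/∂z = 0
∇g at (-2, 3, 1) = (0, 81, 0)
∇g · b = (0)(-1) + (81)(-2) + (0)(-3) = -162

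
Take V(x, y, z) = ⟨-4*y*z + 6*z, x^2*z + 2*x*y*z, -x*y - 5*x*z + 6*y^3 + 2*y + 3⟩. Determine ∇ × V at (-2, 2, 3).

(80, 15, 12)

(∇×V)₁ = ∂V₃/∂y − ∂V₂/∂z = -x^2 - 2*x*y - x + 18*y^2 + 2
(∇×V)₂ = ∂V₁/∂z − ∂V₃/∂x = -3*y + 5*z + 6
(∇×V)₃ = ∂V₂/∂x − ∂V₁/∂y = 2*x*z + 2*y*z + 4*z
∇×V = (-x^2 - 2*x*y - x + 18*y^2 + 2, -3*y + 5*z + 6, 2*x*z + 2*y*z + 4*z)
At (-2, 2, 3): (80, 15, 12).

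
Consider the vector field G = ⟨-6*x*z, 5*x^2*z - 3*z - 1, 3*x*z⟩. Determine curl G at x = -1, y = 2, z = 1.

(-2, 3, -10)

(∇×G)₁ = ∂G₃/∂y − ∂G₂/∂z = -5*x^2 + 3
(∇×G)₂ = ∂G₁/∂z − ∂G₃/∂x = -6*x - 3*z
(∇×G)₃ = ∂G₂/∂x − ∂G₁/∂y = 10*x*z
∇×G = (-5*x^2 + 3, -6*x - 3*z, 10*x*z)
At (-1, 2, 1): (-2, 3, -10).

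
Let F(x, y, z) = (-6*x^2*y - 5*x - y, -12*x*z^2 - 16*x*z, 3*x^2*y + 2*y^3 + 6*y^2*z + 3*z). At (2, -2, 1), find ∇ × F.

(92, 24, -3)

(∇×F)₁ = ∂F₃/∂y − ∂F₂/∂z = 3*x^2 + 24*x*z + 16*x + 6*y^2 + 12*y*z
(∇×F)₂ = ∂F₁/∂z − ∂F₃/∂x = -6*x*y
(∇×F)₃ = ∂F₂/∂x − ∂F₁/∂y = 6*x^2 - 12*z^2 - 16*z + 1
∇×F = (3*x^2 + 24*x*z + 16*x + 6*y^2 + 12*y*z, -6*x*y, 6*x^2 - 12*z^2 - 16*z + 1)
At (2, -2, 1): (92, 24, -3).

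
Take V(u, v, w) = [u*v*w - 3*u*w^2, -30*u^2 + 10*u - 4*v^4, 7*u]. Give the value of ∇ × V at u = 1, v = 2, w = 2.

(∇×V)₁ = ∂V₃/∂v − ∂V₂/∂w = 0
(∇×V)₂ = ∂V₁/∂w − ∂V₃/∂u = u*v - 6*u*w - 7
(∇×V)₃ = ∂V₂/∂u − ∂V₁/∂v = -u*w - 60*u + 10
∇×V = (0, u*v - 6*u*w - 7, -u*w - 60*u + 10)
At (1, 2, 2): (0, -17, -52).

(0, -17, -52)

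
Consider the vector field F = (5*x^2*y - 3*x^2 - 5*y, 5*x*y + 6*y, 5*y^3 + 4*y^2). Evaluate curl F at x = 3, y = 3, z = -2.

(159, 0, -25)

(∇×F)₁ = ∂F₃/∂y − ∂F₂/∂z = 15*y^2 + 8*y
(∇×F)₂ = ∂F₁/∂z − ∂F₃/∂x = 0
(∇×F)₃ = ∂F₂/∂x − ∂F₁/∂y = -5*x^2 + 5*y + 5
∇×F = (15*y^2 + 8*y, 0, -5*x^2 + 5*y + 5)
At (3, 3, -2): (159, 0, -25).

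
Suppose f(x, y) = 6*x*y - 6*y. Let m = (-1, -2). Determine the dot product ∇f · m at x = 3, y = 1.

∂f/∂x = 6*y
∂f/∂y = 6*x - 6
∇f at (3, 1) = (6, 12)
∇f · m = (6)(-1) + (12)(-2) = -30

-30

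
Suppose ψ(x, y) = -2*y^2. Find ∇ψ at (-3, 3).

∂ψ/∂x = 0
∂ψ/∂y = -4*y
∇ψ = (0, -4*y)
At (-3, 3): (0, -12).

(0, -12)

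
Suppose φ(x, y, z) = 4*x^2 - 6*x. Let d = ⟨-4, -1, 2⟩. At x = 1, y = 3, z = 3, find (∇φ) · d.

-8

∂φ/∂x = 8*x - 6
∂φ/∂y = 0
∂φ/∂z = 0
∇φ at (1, 3, 3) = (2, 0, 0)
∇φ · d = (2)(-4) + (0)(-1) + (0)(2) = -8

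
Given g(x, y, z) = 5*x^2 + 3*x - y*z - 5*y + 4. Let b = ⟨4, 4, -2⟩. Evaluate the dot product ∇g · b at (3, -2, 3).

96

∂g/∂x = 10*x + 3
∂g/∂y = -z - 5
∂g/∂z = -y
∇g at (3, -2, 3) = (33, -8, 2)
∇g · b = (33)(4) + (-8)(4) + (2)(-2) = 96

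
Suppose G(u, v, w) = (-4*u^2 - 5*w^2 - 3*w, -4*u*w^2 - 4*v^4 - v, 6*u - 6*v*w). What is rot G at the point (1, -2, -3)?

(∇×G)₁ = ∂G₃/∂v − ∂G₂/∂w = 8*u*w - 6*w
(∇×G)₂ = ∂G₁/∂w − ∂G₃/∂u = -10*w - 9
(∇×G)₃ = ∂G₂/∂u − ∂G₁/∂v = -4*w^2
∇×G = (8*u*w - 6*w, -10*w - 9, -4*w^2)
At (1, -2, -3): (-6, 21, -36).

(-6, 21, -36)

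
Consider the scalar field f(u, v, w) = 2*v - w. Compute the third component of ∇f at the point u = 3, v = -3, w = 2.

(∇f)_3 = ∂f/∂w = -1
At (3, -3, 2): -1.

-1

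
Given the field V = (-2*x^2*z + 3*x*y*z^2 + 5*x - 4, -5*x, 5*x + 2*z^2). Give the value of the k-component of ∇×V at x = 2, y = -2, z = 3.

(∇×V)_3 = ∂V₂/∂x − ∂V₁/∂y
= -5 − (3*x*z^2)
= -3*x*z^2 - 5
At (2, -2, 3): -59.

-59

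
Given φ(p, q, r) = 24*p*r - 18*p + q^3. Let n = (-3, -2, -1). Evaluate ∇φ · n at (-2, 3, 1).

∂φ/∂p = 24*r - 18
∂φ/∂q = 3*q^2
∂φ/∂r = 24*p
∇φ at (-2, 3, 1) = (6, 27, -48)
∇φ · n = (6)(-3) + (27)(-2) + (-48)(-1) = -24

-24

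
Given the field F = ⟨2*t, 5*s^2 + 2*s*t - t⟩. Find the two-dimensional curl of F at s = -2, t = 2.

∂F₂/∂s = 10*s + 2*t
∂F₁/∂t = 2
Scalar curl = 10*s + 2*t - 2
At (-2, 2): -18.

-18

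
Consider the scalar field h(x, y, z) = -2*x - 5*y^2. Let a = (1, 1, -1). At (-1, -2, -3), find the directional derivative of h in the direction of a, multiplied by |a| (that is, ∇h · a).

18

∂h/∂x = -2
∂h/∂y = -10*y
∂h/∂z = 0
∇h at (-1, -2, -3) = (-2, 20, 0)
∇h · a = (-2)(1) + (20)(1) + (0)(-1) = 18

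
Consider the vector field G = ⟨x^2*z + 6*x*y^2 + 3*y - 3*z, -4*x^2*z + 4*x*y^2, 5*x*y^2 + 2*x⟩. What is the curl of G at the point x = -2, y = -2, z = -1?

(∇×G)₁ = ∂G₃/∂y − ∂G₂/∂z = 4*x^2 + 10*x*y
(∇×G)₂ = ∂G₁/∂z − ∂G₃/∂x = x^2 - 5*y^2 - 5
(∇×G)₃ = ∂G₂/∂x − ∂G₁/∂y = -12*x*y - 8*x*z + 4*y^2 - 3
∇×G = (4*x^2 + 10*x*y, x^2 - 5*y^2 - 5, -12*x*y - 8*x*z + 4*y^2 - 3)
At (-2, -2, -1): (56, -21, -51).

(56, -21, -51)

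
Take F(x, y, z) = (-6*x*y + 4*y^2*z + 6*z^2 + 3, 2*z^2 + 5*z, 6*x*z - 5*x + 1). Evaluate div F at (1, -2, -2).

∂F₁/∂x = -6*y
∂F₂/∂y = 0
∂F₃/∂z = 6*x
∇·F = 6*x - 6*y
At (1, -2, -2): 18.

18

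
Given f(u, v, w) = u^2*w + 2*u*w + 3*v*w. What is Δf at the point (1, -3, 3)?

6

∂²f/∂u² = 2*w
∂²f/∂v² = 0
∂²f/∂w² = 0
∇²f = 2*w
At (1, -3, 3): 6.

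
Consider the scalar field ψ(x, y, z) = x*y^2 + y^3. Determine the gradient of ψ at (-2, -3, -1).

∂ψ/∂x = y^2
∂ψ/∂y = 2*x*y + 3*y^2
∂ψ/∂z = 0
∇ψ = (y^2, 2*x*y + 3*y^2, 0)
At (-2, -3, -1): (9, 39, 0).

(9, 39, 0)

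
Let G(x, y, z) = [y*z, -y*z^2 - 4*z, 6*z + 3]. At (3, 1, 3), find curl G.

(10, 1, -3)

(∇×G)₁ = ∂G₃/∂y − ∂G₂/∂z = 2*y*z + 4
(∇×G)₂ = ∂G₁/∂z − ∂G₃/∂x = y
(∇×G)₃ = ∂G₂/∂x − ∂G₁/∂y = -z
∇×G = (2*y*z + 4, y, -z)
At (3, 1, 3): (10, 1, -3).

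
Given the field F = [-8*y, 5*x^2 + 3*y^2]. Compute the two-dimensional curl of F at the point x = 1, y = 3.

18

∂F₂/∂x = 10*x
∂F₁/∂y = -8
Scalar curl = 10*x + 8
At (1, 3): 18.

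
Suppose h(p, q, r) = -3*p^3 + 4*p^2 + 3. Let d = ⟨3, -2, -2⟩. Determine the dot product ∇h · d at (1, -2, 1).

-3

∂h/∂p = -9*p^2 + 8*p
∂h/∂q = 0
∂h/∂r = 0
∇h at (1, -2, 1) = (-1, 0, 0)
∇h · d = (-1)(3) + (0)(-2) + (0)(-2) = -3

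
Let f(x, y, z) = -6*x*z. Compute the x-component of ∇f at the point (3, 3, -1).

6

(∇f)_1 = ∂f/∂x = -6*z
At (3, 3, -1): 6.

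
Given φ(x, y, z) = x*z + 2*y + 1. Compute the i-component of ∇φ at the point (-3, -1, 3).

(∇φ)_1 = ∂φ/∂x = z
At (-3, -1, 3): 3.

3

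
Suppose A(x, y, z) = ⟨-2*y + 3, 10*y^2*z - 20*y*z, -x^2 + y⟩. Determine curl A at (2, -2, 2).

(∇×A)₁ = ∂A₃/∂y − ∂A₂/∂z = -10*y^2 + 20*y + 1
(∇×A)₂ = ∂A₁/∂z − ∂A₃/∂x = 2*x
(∇×A)₃ = ∂A₂/∂x − ∂A₁/∂y = 2
∇×A = (-10*y^2 + 20*y + 1, 2*x, 2)
At (2, -2, 2): (-79, 4, 2).

(-79, 4, 2)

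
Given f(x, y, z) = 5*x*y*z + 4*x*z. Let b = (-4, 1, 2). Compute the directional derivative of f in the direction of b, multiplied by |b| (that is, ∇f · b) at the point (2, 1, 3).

∂f/∂x = 5*y*z + 4*z
∂f/∂y = 5*x*z
∂f/∂z = 5*x*y + 4*x
∇f at (2, 1, 3) = (27, 30, 18)
∇f · b = (27)(-4) + (30)(1) + (18)(2) = -42

-42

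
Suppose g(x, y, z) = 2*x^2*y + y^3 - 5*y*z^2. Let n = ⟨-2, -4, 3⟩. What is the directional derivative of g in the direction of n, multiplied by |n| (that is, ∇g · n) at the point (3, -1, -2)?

-40

∂g/∂x = 4*x*y
∂g/∂y = 2*x^2 + 3*y^2 - 5*z^2
∂g/∂z = -10*y*z
∇g at (3, -1, -2) = (-12, 1, -20)
∇g · n = (-12)(-2) + (1)(-4) + (-20)(3) = -40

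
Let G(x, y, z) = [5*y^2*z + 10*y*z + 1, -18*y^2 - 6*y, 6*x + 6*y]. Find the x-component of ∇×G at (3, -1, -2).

6

(∇×G)_1 = ∂G₃/∂y − ∂G₂/∂z
= 6 − (0)
= 6
At (3, -1, -2): 6.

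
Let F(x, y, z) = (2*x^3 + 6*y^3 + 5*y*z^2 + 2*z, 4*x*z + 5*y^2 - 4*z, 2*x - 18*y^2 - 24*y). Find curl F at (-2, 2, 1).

(∇×F)₁ = ∂F₃/∂y − ∂F₂/∂z = -4*x - 36*y - 20
(∇×F)₂ = ∂F₁/∂z − ∂F₃/∂x = 10*y*z
(∇×F)₃ = ∂F₂/∂x − ∂F₁/∂y = -18*y^2 - 5*z^2 + 4*z
∇×F = (-4*x - 36*y - 20, 10*y*z, -18*y^2 - 5*z^2 + 4*z)
At (-2, 2, 1): (-84, 20, -73).

(-84, 20, -73)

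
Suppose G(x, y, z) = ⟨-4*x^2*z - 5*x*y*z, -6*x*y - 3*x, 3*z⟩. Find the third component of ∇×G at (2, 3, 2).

(∇×G)_3 = ∂G₂/∂x − ∂G₁/∂y
= -6*y - 3 − (-5*x*z)
= 5*x*z - 6*y - 3
At (2, 3, 2): -1.

-1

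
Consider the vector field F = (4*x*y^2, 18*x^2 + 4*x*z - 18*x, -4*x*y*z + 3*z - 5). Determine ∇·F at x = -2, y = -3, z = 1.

15

∂F₁/∂x = 4*y^2
∂F₂/∂y = 0
∂F₃/∂z = -4*x*y + 3
∇·F = -4*x*y + 4*y^2 + 3
At (-2, -3, 1): 15.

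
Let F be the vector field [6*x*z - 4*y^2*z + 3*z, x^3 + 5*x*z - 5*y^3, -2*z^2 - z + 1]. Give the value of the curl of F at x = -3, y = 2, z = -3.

(15, -31, -36)

(∇×F)₁ = ∂F₃/∂y − ∂F₂/∂z = -5*x
(∇×F)₂ = ∂F₁/∂z − ∂F₃/∂x = 6*x - 4*y^2 + 3
(∇×F)₃ = ∂F₂/∂x − ∂F₁/∂y = 3*x^2 + 8*y*z + 5*z
∇×F = (-5*x, 6*x - 4*y^2 + 3, 3*x^2 + 8*y*z + 5*z)
At (-3, 2, -3): (15, -31, -36).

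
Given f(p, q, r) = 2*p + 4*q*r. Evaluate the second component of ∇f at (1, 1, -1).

-4

(∇f)_2 = ∂f/∂q = 4*r
At (1, 1, -1): -4.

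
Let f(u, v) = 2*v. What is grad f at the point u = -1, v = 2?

∂f/∂u = 0
∂f/∂v = 2
∇f = (0, 2)
At (-1, 2): (0, 2).

(0, 2)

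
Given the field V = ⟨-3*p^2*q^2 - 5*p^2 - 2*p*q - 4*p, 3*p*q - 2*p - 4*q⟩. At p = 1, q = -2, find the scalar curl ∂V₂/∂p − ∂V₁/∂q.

∂V₂/∂p = 3*q - 2
∂V₁/∂q = -6*p^2*q - 2*p
Scalar curl = 6*p^2*q + 2*p + 3*q - 2
At (1, -2): -18.

-18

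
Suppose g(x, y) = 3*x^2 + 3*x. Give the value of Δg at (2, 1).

6

∂²g/∂x² = 6
∂²g/∂y² = 0
∇²g = 6
At (2, 1): 6.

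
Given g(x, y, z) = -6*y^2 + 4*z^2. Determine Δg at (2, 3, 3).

∂²g/∂x² = 0
∂²g/∂y² = -12
∂²g/∂z² = 8
∇²g = -4
At (2, 3, 3): -4.

-4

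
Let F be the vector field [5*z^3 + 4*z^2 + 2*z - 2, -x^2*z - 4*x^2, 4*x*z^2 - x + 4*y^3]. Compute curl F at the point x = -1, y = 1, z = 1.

(∇×F)₁ = ∂F₃/∂y − ∂F₂/∂z = x^2 + 12*y^2
(∇×F)₂ = ∂F₁/∂z − ∂F₃/∂x = 11*z^2 + 8*z + 3
(∇×F)₃ = ∂F₂/∂x − ∂F₁/∂y = -2*x*z - 8*x
∇×F = (x^2 + 12*y^2, 11*z^2 + 8*z + 3, -2*x*z - 8*x)
At (-1, 1, 1): (13, 22, 10).

(13, 22, 10)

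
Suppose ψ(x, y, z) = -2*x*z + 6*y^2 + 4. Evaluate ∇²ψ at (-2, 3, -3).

∂²ψ/∂x² = 0
∂²ψ/∂y² = 12
∂²ψ/∂z² = 0
∇²ψ = 12
At (-2, 3, -3): 12.

12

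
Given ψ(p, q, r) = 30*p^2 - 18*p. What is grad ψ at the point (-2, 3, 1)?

∂ψ/∂p = 60*p - 18
∂ψ/∂q = 0
∂ψ/∂r = 0
∇ψ = (60*p - 18, 0, 0)
At (-2, 3, 1): (-138, 0, 0).

(-138, 0, 0)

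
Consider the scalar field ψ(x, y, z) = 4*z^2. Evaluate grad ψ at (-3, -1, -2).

(0, 0, -16)

∂ψ/∂x = 0
∂ψ/∂y = 0
∂ψ/∂z = 8*z
∇ψ = (0, 0, 8*z)
At (-3, -1, -2): (0, 0, -16).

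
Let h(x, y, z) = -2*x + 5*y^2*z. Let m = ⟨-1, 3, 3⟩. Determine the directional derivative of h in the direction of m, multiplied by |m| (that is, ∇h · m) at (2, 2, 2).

∂h/∂x = -2
∂h/∂y = 10*y*z
∂h/∂z = 5*y^2
∇h at (2, 2, 2) = (-2, 40, 20)
∇h · m = (-2)(-1) + (40)(3) + (20)(3) = 182

182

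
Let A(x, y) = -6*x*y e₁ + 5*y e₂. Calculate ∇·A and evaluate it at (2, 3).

∂A₁/∂x = -6*y
∂A₂/∂y = 5
∇·A = -6*y + 5
At (2, 3): -13.

-13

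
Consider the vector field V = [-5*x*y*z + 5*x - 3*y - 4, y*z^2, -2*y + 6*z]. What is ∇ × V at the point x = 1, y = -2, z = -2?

(∇×V)₁ = ∂V₃/∂y − ∂V₂/∂z = -2*y*z - 2
(∇×V)₂ = ∂V₁/∂z − ∂V₃/∂x = -5*x*y
(∇×V)₃ = ∂V₂/∂x − ∂V₁/∂y = 5*x*z + 3
∇×V = (-2*y*z - 2, -5*x*y, 5*x*z + 3)
At (1, -2, -2): (-10, 10, -7).

(-10, 10, -7)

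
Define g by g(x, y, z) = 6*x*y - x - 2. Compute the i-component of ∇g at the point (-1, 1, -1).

(∇g)_1 = ∂g/∂x = 6*y - 1
At (-1, 1, -1): 5.

5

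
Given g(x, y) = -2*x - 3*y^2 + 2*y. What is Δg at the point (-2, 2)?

∂²g/∂x² = 0
∂²g/∂y² = -6
∇²g = -6
At (-2, 2): -6.

-6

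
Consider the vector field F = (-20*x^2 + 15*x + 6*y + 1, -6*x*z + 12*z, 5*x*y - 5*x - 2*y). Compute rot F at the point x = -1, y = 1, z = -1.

(∇×F)₁ = ∂F₃/∂y − ∂F₂/∂z = 11*x - 14
(∇×F)₂ = ∂F₁/∂z − ∂F₃/∂x = -5*y + 5
(∇×F)₃ = ∂F₂/∂x − ∂F₁/∂y = -6*z - 6
∇×F = (11*x - 14, -5*y + 5, -6*z - 6)
At (-1, 1, -1): (-25, 0, 0).

(-25, 0, 0)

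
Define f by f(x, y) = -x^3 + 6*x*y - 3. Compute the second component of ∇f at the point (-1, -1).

(∇f)_2 = ∂f/∂y = 6*x
At (-1, -1): -6.

-6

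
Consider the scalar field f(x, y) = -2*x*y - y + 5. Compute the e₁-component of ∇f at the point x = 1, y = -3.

(∇f)_1 = ∂f/∂x = -2*y
At (1, -3): 6.

6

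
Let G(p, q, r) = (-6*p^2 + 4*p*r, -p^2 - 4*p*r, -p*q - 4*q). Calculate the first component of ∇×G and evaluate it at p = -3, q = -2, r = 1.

(∇×G)_1 = ∂G₃/∂q − ∂G₂/∂r
= -p - 4 − (-4*p)
= 3*p - 4
At (-3, -2, 1): -13.

-13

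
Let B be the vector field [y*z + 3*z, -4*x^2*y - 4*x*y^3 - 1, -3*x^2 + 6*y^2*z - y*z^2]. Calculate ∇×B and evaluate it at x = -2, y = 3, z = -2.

(∇×B)₁ = ∂B₃/∂y − ∂B₂/∂z = 12*y*z - z^2
(∇×B)₂ = ∂B₁/∂z − ∂B₃/∂x = 6*x + y + 3
(∇×B)₃ = ∂B₂/∂x − ∂B₁/∂y = -8*x*y - 4*y^3 - z
∇×B = (12*y*z - z^2, 6*x + y + 3, -8*x*y - 4*y^3 - z)
At (-2, 3, -2): (-76, -6, -58).

(-76, -6, -58)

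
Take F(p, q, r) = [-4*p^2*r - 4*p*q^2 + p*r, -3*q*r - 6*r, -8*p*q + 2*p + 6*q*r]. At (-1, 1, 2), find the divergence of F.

∂F₁/∂p = -8*p*r - 4*q^2 + r
∂F₂/∂q = -3*r
∂F₃/∂r = 6*q
∇·F = -8*p*r - 4*q^2 + 6*q - 2*r
At (-1, 1, 2): 14.

14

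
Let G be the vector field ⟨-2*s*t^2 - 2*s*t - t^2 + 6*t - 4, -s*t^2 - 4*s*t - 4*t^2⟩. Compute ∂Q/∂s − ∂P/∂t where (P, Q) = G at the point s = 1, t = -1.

-7

∂G₂/∂s = -t^2 - 4*t
∂G₁/∂t = -4*s*t - 2*s - 2*t + 6
Scalar curl = 4*s*t + 2*s - t^2 - 2*t - 6
At (1, -1): -7.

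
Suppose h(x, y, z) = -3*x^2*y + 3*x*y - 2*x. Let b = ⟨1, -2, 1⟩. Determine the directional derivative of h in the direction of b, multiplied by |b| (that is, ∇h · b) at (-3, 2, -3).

∂h/∂x = -6*x*y + 3*y - 2
∂h/∂y = -3*x^2 + 3*x
∂h/∂z = 0
∇h at (-3, 2, -3) = (40, -36, 0)
∇h · b = (40)(1) + (-36)(-2) + (0)(1) = 112

112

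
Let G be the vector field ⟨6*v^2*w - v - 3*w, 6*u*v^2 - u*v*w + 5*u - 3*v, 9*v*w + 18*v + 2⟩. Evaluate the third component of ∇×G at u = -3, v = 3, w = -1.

(∇×G)_3 = ∂G₂/∂u − ∂G₁/∂v
= 6*v^2 - v*w + 5 − (12*v*w - 1)
= 6*v^2 - 13*v*w + 6
At (-3, 3, -1): 99.

99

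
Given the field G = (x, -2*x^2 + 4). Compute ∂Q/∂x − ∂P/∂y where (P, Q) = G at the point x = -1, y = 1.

∂G₂/∂x = -4*x
∂G₁/∂y = 0
Scalar curl = -4*x
At (-1, 1): 4.

4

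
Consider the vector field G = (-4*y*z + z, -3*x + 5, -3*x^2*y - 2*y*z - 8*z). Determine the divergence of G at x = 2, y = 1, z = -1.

-10

∂G₁/∂x = 0
∂G₂/∂y = 0
∂G₃/∂z = -2*y - 8
∇·G = -2*y - 8
At (2, 1, -1): -10.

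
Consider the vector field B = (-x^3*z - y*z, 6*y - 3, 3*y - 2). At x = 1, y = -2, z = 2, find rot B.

(3, 1, 2)

(∇×B)₁ = ∂B₃/∂y − ∂B₂/∂z = 3
(∇×B)₂ = ∂B₁/∂z − ∂B₃/∂x = -x^3 - y
(∇×B)₃ = ∂B₂/∂x − ∂B₁/∂y = z
∇×B = (3, -x^3 - y, z)
At (1, -2, 2): (3, 1, 2).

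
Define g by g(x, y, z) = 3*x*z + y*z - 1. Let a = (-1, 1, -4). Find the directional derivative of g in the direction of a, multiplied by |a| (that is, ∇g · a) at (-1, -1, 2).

12

∂g/∂x = 3*z
∂g/∂y = z
∂g/∂z = 3*x + y
∇g at (-1, -1, 2) = (6, 2, -4)
∇g · a = (6)(-1) + (2)(1) + (-4)(-4) = 12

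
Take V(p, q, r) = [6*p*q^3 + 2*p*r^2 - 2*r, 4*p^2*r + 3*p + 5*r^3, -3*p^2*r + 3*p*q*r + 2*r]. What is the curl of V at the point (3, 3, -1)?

(∇×V)₁ = ∂V₃/∂q − ∂V₂/∂r = -4*p^2 + 3*p*r - 15*r^2
(∇×V)₂ = ∂V₁/∂r − ∂V₃/∂p = 10*p*r - 3*q*r - 2
(∇×V)₃ = ∂V₂/∂p − ∂V₁/∂q = -18*p*q^2 + 8*p*r + 3
∇×V = (-4*p^2 + 3*p*r - 15*r^2, 10*p*r - 3*q*r - 2, -18*p*q^2 + 8*p*r + 3)
At (3, 3, -1): (-60, -23, -507).

(-60, -23, -507)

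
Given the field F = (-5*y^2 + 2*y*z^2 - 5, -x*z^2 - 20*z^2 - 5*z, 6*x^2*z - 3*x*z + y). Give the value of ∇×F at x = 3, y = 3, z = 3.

(∇×F)₁ = ∂F₃/∂y − ∂F₂/∂z = 2*x*z + 40*z + 6
(∇×F)₂ = ∂F₁/∂z − ∂F₃/∂x = -12*x*z + 4*y*z + 3*z
(∇×F)₃ = ∂F₂/∂x − ∂F₁/∂y = 10*y - 3*z^2
∇×F = (2*x*z + 40*z + 6, -12*x*z + 4*y*z + 3*z, 10*y - 3*z^2)
At (3, 3, 3): (144, -63, 3).

(144, -63, 3)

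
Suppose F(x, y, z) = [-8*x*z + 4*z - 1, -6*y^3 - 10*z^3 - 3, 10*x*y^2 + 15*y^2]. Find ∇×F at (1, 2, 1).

(∇×F)₁ = ∂F₃/∂y − ∂F₂/∂z = 20*x*y + 30*y + 30*z^2
(∇×F)₂ = ∂F₁/∂z − ∂F₃/∂x = -8*x - 10*y^2 + 4
(∇×F)₃ = ∂F₂/∂x − ∂F₁/∂y = 0
∇×F = (20*x*y + 30*y + 30*z^2, -8*x - 10*y^2 + 4, 0)
At (1, 2, 1): (130, -44, 0).

(130, -44, 0)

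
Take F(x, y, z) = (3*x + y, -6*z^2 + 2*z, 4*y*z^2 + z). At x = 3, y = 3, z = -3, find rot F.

(-2, 0, -1)

(∇×F)₁ = ∂F₃/∂y − ∂F₂/∂z = 4*z^2 + 12*z - 2
(∇×F)₂ = ∂F₁/∂z − ∂F₃/∂x = 0
(∇×F)₃ = ∂F₂/∂x − ∂F₁/∂y = -1
∇×F = (4*z^2 + 12*z - 2, 0, -1)
At (3, 3, -3): (-2, 0, -1).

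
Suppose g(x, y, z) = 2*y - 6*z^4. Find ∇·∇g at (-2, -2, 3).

-648

∂²g/∂x² = 0
∂²g/∂y² = 0
∂²g/∂z² = -72*z^2
∇²g = -72*z^2
At (-2, -2, 3): -648.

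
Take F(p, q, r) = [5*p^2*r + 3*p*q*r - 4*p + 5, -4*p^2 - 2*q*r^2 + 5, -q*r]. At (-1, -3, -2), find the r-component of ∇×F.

(∇×F)_3 = ∂F₂/∂p − ∂F₁/∂q
= -8*p − (3*p*r)
= -3*p*r - 8*p
At (-1, -3, -2): 2.

2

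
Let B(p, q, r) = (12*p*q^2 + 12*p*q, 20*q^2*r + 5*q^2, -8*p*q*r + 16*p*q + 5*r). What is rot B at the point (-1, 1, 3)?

(∇×B)₁ = ∂B₃/∂q − ∂B₂/∂r = -8*p*r + 16*p - 20*q^2
(∇×B)₂ = ∂B₁/∂r − ∂B₃/∂p = 8*q*r - 16*q
(∇×B)₃ = ∂B₂/∂p − ∂B₁/∂q = -24*p*q - 12*p
∇×B = (-8*p*r + 16*p - 20*q^2, 8*q*r - 16*q, -24*p*q - 12*p)
At (-1, 1, 3): (-12, 8, 36).

(-12, 8, 36)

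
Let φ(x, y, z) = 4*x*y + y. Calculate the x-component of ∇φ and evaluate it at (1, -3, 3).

-12

(∇φ)_1 = ∂φ/∂x = 4*y
At (1, -3, 3): -12.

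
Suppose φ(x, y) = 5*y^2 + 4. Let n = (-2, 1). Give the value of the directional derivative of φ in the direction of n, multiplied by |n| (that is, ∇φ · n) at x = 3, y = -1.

-10

∂φ/∂x = 0
∂φ/∂y = 10*y
∇φ at (3, -1) = (0, -10)
∇φ · n = (0)(-2) + (-10)(1) = -10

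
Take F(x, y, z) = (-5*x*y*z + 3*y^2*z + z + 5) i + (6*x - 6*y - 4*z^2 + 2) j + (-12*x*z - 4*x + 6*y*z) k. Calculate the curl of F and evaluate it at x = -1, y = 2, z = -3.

(-42, -9, 57)

(∇×F)₁ = ∂F₃/∂y − ∂F₂/∂z = 14*z
(∇×F)₂ = ∂F₁/∂z − ∂F₃/∂x = -5*x*y + 3*y^2 + 12*z + 5
(∇×F)₃ = ∂F₂/∂x − ∂F₁/∂y = 5*x*z - 6*y*z + 6
∇×F = (14*z, -5*x*y + 3*y^2 + 12*z + 5, 5*x*z - 6*y*z + 6)
At (-1, 2, -3): (-42, -9, 57).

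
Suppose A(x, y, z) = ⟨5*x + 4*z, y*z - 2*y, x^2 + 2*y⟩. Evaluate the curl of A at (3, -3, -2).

(5, -2, 0)

(∇×A)₁ = ∂A₃/∂y − ∂A₂/∂z = -y + 2
(∇×A)₂ = ∂A₁/∂z − ∂A₃/∂x = -2*x + 4
(∇×A)₃ = ∂A₂/∂x − ∂A₁/∂y = 0
∇×A = (-y + 2, -2*x + 4, 0)
At (3, -3, -2): (5, -2, 0).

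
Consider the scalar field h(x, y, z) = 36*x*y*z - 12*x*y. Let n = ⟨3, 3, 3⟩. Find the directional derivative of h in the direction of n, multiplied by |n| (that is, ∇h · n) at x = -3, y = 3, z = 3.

-972

∂h/∂x = 36*y*z - 12*y
∂h/∂y = 36*x*z - 12*x
∂h/∂z = 36*x*y
∇h at (-3, 3, 3) = (288, -288, -324)
∇h · n = (288)(3) + (-288)(3) + (-324)(3) = -972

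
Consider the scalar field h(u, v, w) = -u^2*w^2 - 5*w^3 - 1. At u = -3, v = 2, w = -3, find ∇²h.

∂²h/∂u² = -2*w^2
∂²h/∂v² = 0
∂²h/∂w² = -2*(u^2 + 15*w)
∇²h = -2*u^2 - 2*w^2 - 30*w
At (-3, 2, -3): 54.

54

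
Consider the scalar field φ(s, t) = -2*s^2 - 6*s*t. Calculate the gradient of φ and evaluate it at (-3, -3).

∂φ/∂s = -4*s - 6*t
∂φ/∂t = -6*s
∇φ = (-4*s - 6*t, -6*s)
At (-3, -3): (30, 18).

(30, 18)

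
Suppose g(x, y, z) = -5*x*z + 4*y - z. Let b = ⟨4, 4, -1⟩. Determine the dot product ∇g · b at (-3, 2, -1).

22

∂g/∂x = -5*z
∂g/∂y = 4
∂g/∂z = -5*x - 1
∇g at (-3, 2, -1) = (5, 4, 14)
∇g · b = (5)(4) + (4)(4) + (14)(-1) = 22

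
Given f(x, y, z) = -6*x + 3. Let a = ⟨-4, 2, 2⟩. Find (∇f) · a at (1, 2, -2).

24

∂f/∂x = -6
∂f/∂y = 0
∂f/∂z = 0
∇f at (1, 2, -2) = (-6, 0, 0)
∇f · a = (-6)(-4) + (0)(2) + (0)(2) = 24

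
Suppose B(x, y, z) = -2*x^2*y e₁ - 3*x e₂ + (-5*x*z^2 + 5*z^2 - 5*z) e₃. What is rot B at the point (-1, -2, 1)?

(0, 5, -1)

(∇×B)₁ = ∂B₃/∂y − ∂B₂/∂z = 0
(∇×B)₂ = ∂B₁/∂z − ∂B₃/∂x = 5*z^2
(∇×B)₃ = ∂B₂/∂x − ∂B₁/∂y = 2*x^2 - 3
∇×B = (0, 5*z^2, 2*x^2 - 3)
At (-1, -2, 1): (0, 5, -1).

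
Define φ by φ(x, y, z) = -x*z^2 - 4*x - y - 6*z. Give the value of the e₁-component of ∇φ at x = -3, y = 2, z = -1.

-5

(∇φ)_1 = ∂φ/∂x = -z^2 - 4
At (-3, 2, -1): -5.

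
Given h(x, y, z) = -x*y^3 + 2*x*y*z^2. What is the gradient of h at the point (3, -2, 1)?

∂h/∂x = -y^3 + 2*y*z^2
∂h/∂y = -3*x*y^2 + 2*x*z^2
∂h/∂z = 4*x*y*z
∇h = (-y^3 + 2*y*z^2, -3*x*y^2 + 2*x*z^2, 4*x*y*z)
At (3, -2, 1): (4, -30, -24).

(4, -30, -24)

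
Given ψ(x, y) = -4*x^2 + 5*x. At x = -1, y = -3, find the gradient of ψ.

(13, 0)

∂ψ/∂x = -8*x + 5
∂ψ/∂y = 0
∇ψ = (-8*x + 5, 0)
At (-1, -3): (13, 0).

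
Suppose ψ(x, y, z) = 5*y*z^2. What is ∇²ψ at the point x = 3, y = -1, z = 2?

∂²ψ/∂x² = 0
∂²ψ/∂y² = 0
∂²ψ/∂z² = 10*y
∇²ψ = 10*y
At (3, -1, 2): -10.

-10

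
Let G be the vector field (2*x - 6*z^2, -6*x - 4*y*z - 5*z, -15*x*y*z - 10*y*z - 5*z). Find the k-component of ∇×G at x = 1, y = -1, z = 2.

(∇×G)_3 = ∂G₂/∂x − ∂G₁/∂y
= -6 − (0)
= -6
At (1, -1, 2): -6.

-6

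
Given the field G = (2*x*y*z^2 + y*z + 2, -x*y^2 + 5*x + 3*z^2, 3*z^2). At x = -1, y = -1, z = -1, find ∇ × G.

(∇×G)₁ = ∂G₃/∂y − ∂G₂/∂z = -6*z
(∇×G)₂ = ∂G₁/∂z − ∂G₃/∂x = 4*x*y*z + y
(∇×G)₃ = ∂G₂/∂x − ∂G₁/∂y = -2*x*z^2 - y^2 - z + 5
∇×G = (-6*z, 4*x*y*z + y, -2*x*z^2 - y^2 - z + 5)
At (-1, -1, -1): (6, -5, 7).

(6, -5, 7)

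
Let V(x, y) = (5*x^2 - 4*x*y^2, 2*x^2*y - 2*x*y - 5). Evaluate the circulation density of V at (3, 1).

∂V₂/∂x = 4*x*y - 2*y
∂V₁/∂y = -8*x*y
Scalar curl = 12*x*y - 2*y
At (3, 1): 34.

34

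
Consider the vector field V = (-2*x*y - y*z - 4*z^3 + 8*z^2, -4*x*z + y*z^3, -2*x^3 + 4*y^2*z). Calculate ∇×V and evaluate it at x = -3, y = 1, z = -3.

(∇×V)₁ = ∂V₃/∂y − ∂V₂/∂z = 4*x - 3*y*z^2 + 8*y*z
(∇×V)₂ = ∂V₁/∂z − ∂V₃/∂x = 6*x^2 - y - 12*z^2 + 16*z
(∇×V)₃ = ∂V₂/∂x − ∂V₁/∂y = 2*x - 3*z
∇×V = (4*x - 3*y*z^2 + 8*y*z, 6*x^2 - y - 12*z^2 + 16*z, 2*x - 3*z)
At (-3, 1, -3): (-63, -103, 3).

(-63, -103, 3)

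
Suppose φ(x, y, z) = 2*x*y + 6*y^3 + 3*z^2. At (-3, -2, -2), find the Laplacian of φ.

∂²φ/∂x² = 0
∂²φ/∂y² = 36*y
∂²φ/∂z² = 6
∇²φ = 36*y + 6
At (-3, -2, -2): -66.

-66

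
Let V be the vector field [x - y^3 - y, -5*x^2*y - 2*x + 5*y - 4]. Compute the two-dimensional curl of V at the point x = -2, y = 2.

∂V₂/∂x = -10*x*y - 2
∂V₁/∂y = -3*y^2 - 1
Scalar curl = -10*x*y + 3*y^2 - 1
At (-2, 2): 51.

51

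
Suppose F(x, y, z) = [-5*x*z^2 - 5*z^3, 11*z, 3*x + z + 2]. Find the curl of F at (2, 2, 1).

(-11, -38, 0)

(∇×F)₁ = ∂F₃/∂y − ∂F₂/∂z = -11
(∇×F)₂ = ∂F₁/∂z − ∂F₃/∂x = -10*x*z - 15*z^2 - 3
(∇×F)₃ = ∂F₂/∂x − ∂F₁/∂y = 0
∇×F = (-11, -10*x*z - 15*z^2 - 3, 0)
At (2, 2, 1): (-11, -38, 0).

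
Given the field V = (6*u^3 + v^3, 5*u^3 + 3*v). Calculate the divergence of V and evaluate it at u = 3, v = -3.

165

∂V₁/∂u = 18*u^2
∂V₂/∂v = 3
∇·V = 18*u^2 + 3
At (3, -3): 165.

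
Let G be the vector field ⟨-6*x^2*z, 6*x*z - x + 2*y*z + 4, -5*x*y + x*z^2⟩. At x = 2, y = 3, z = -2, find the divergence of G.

36

∂G₁/∂x = -12*x*z
∂G₂/∂y = 2*z
∂G₃/∂z = 2*x*z
∇·G = -10*x*z + 2*z
At (2, 3, -2): 36.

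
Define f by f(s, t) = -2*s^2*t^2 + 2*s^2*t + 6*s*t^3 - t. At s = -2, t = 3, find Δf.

-256

∂²f/∂s² = 4*t*(-t + 1)
∂²f/∂t² = 4*s*(-s + 9*t)
∇²f = -4*s^2 + 36*s*t - 4*t^2 + 4*t
At (-2, 3): -256.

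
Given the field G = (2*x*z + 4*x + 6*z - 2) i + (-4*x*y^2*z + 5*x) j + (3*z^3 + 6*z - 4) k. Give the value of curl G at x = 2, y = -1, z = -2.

(8, 10, 13)

(∇×G)₁ = ∂G₃/∂y − ∂G₂/∂z = 4*x*y^2
(∇×G)₂ = ∂G₁/∂z − ∂G₃/∂x = 2*x + 6
(∇×G)₃ = ∂G₂/∂x − ∂G₁/∂y = -4*y^2*z + 5
∇×G = (4*x*y^2, 2*x + 6, -4*y^2*z + 5)
At (2, -1, -2): (8, 10, 13).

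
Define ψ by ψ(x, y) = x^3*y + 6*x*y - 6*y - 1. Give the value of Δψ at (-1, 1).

-6

∂²ψ/∂x² = 6*x*y
∂²ψ/∂y² = 0
∇²ψ = 6*x*y
At (-1, 1): -6.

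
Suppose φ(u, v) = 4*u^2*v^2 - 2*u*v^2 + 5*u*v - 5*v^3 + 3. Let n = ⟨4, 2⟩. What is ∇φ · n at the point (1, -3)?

-128

∂φ/∂u = 8*u*v^2 - 2*v^2 + 5*v
∂φ/∂v = 8*u^2*v - 4*u*v + 5*u - 15*v^2
∇φ at (1, -3) = (39, -142)
∇φ · n = (39)(4) + (-142)(2) = -128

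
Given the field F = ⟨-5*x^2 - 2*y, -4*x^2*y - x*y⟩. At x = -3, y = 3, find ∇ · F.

∂F₁/∂x = -10*x
∂F₂/∂y = -4*x^2 - x
∇·F = -4*x^2 - 11*x
At (-3, 3): -3.

-3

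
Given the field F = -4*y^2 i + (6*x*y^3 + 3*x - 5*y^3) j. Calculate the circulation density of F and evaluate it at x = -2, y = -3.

∂F₂/∂x = 6*y^3 + 3
∂F₁/∂y = -8*y
Scalar curl = 6*y^3 + 8*y + 3
At (-2, -3): -183.

-183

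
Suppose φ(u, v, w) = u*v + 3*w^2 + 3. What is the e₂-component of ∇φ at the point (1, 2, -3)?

(∇φ)_2 = ∂φ/∂v = u
At (1, 2, -3): 1.

1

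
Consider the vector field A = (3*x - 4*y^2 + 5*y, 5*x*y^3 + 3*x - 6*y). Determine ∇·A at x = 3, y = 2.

∂A₁/∂x = 3
∂A₂/∂y = 15*x*y^2 - 6
∇·A = 15*x*y^2 - 3
At (3, 2): 177.

177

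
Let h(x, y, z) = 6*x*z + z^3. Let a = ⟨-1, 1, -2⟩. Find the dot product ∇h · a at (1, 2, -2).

-24

∂h/∂x = 6*z
∂h/∂y = 0
∂h/∂z = 6*x + 3*z^2
∇h at (1, 2, -2) = (-12, 0, 18)
∇h · a = (-12)(-1) + (0)(1) + (18)(-2) = -24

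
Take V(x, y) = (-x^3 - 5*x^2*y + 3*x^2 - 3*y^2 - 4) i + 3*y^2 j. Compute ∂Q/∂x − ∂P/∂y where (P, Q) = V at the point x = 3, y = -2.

33

∂V₂/∂x = 0
∂V₁/∂y = -5*x^2 - 6*y
Scalar curl = 5*x^2 + 6*y
At (3, -2): 33.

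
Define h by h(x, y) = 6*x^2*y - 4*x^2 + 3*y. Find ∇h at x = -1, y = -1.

(20, 9)

∂h/∂x = 12*x*y - 8*x
∂h/∂y = 6*x^2 + 3
∇h = (12*x*y - 8*x, 6*x^2 + 3)
At (-1, -1): (20, 9).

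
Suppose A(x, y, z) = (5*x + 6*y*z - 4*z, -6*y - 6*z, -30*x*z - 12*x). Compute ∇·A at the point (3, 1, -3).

-91

∂A₁/∂x = 5
∂A₂/∂y = -6
∂A₃/∂z = -30*x
∇·A = -30*x - 1
At (3, 1, -3): -91.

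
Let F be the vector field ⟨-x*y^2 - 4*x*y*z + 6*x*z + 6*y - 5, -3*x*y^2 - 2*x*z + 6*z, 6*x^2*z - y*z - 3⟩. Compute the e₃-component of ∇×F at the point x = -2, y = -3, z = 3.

-51

(∇×F)_3 = ∂F₂/∂x − ∂F₁/∂y
= -3*y^2 - 2*z − (-2*x*y - 4*x*z + 6)
= 2*x*y + 4*x*z - 3*y^2 - 2*z - 6
At (-2, -3, 3): -51.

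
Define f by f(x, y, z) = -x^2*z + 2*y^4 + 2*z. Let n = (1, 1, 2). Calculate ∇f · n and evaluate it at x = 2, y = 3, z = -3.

224

∂f/∂x = -2*x*z
∂f/∂y = 8*y^3
∂f/∂z = -x^2 + 2
∇f at (2, 3, -3) = (12, 216, -2)
∇f · n = (12)(1) + (216)(1) + (-2)(2) = 224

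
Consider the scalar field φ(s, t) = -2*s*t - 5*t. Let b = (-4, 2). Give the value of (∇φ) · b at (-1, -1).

∂φ/∂s = -2*t
∂φ/∂t = -2*s - 5
∇φ at (-1, -1) = (2, -3)
∇φ · b = (2)(-4) + (-3)(2) = -14

-14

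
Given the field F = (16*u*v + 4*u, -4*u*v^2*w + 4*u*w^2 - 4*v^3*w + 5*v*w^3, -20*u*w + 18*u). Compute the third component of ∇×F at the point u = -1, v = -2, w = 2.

0

(∇×F)_3 = ∂F₂/∂u − ∂F₁/∂v
= -4*v^2*w + 4*w^2 − (16*u)
= -16*u - 4*v^2*w + 4*w^2
At (-1, -2, 2): 0.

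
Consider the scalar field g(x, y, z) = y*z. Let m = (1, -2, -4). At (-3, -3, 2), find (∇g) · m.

8

∂g/∂x = 0
∂g/∂y = z
∂g/∂z = y
∇g at (-3, -3, 2) = (0, 2, -3)
∇g · m = (0)(1) + (2)(-2) + (-3)(-4) = 8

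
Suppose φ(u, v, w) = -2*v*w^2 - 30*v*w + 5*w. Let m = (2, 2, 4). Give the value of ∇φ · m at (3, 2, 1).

-316

∂φ/∂u = 0
∂φ/∂v = -2*w^2 - 30*w
∂φ/∂w = -4*v*w - 30*v + 5
∇φ at (3, 2, 1) = (0, -32, -63)
∇φ · m = (0)(2) + (-32)(2) + (-63)(4) = -316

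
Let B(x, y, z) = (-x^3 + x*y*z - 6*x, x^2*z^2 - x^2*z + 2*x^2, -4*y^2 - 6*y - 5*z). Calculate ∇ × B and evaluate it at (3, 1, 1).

(∇×B)₁ = ∂B₃/∂y − ∂B₂/∂z = -2*x^2*z + x^2 - 8*y - 6
(∇×B)₂ = ∂B₁/∂z − ∂B₃/∂x = x*y
(∇×B)₃ = ∂B₂/∂x − ∂B₁/∂y = 2*x*z^2 - 3*x*z + 4*x
∇×B = (-2*x^2*z + x^2 - 8*y - 6, x*y, 2*x*z^2 - 3*x*z + 4*x)
At (3, 1, 1): (-23, 3, 9).

(-23, 3, 9)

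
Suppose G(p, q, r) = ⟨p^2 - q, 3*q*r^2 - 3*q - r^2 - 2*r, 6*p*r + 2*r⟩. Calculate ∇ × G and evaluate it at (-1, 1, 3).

(∇×G)₁ = ∂G₃/∂q − ∂G₂/∂r = -6*q*r + 2*r + 2
(∇×G)₂ = ∂G₁/∂r − ∂G₃/∂p = -6*r
(∇×G)₃ = ∂G₂/∂p − ∂G₁/∂q = 1
∇×G = (-6*q*r + 2*r + 2, -6*r, 1)
At (-1, 1, 3): (-10, -18, 1).

(-10, -18, 1)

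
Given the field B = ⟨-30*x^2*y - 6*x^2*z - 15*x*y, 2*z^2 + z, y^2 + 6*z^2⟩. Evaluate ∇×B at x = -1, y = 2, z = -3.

(15, -6, 15)

(∇×B)₁ = ∂B₃/∂y − ∂B₂/∂z = 2*y - 4*z - 1
(∇×B)₂ = ∂B₁/∂z − ∂B₃/∂x = -6*x^2
(∇×B)₃ = ∂B₂/∂x − ∂B₁/∂y = 30*x^2 + 15*x
∇×B = (2*y - 4*z - 1, -6*x^2, 30*x^2 + 15*x)
At (-1, 2, -3): (15, -6, 15).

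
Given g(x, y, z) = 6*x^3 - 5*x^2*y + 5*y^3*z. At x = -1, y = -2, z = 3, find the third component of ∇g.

-40

(∇g)_3 = ∂g/∂z = 5*y^3
At (-1, -2, 3): -40.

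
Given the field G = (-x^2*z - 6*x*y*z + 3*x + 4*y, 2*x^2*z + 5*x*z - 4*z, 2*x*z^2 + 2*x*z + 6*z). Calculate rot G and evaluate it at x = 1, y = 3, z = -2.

(∇×G)₁ = ∂G₃/∂y − ∂G₂/∂z = -2*x^2 - 5*x + 4
(∇×G)₂ = ∂G₁/∂z − ∂G₃/∂x = -x^2 - 6*x*y - 2*z^2 - 2*z
(∇×G)₃ = ∂G₂/∂x − ∂G₁/∂y = 10*x*z + 5*z - 4
∇×G = (-2*x^2 - 5*x + 4, -x^2 - 6*x*y - 2*z^2 - 2*z, 10*x*z + 5*z - 4)
At (1, 3, -2): (-3, -23, -34).

(-3, -23, -34)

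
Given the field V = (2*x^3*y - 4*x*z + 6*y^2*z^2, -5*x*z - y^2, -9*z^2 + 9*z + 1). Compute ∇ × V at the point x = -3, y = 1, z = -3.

(∇×V)₁ = ∂V₃/∂y − ∂V₂/∂z = 5*x
(∇×V)₂ = ∂V₁/∂z − ∂V₃/∂x = -4*x + 12*y^2*z
(∇×V)₃ = ∂V₂/∂x − ∂V₁/∂y = -2*x^3 - 12*y*z^2 - 5*z
∇×V = (5*x, -4*x + 12*y^2*z, -2*x^3 - 12*y*z^2 - 5*z)
At (-3, 1, -3): (-15, -24, -39).

(-15, -24, -39)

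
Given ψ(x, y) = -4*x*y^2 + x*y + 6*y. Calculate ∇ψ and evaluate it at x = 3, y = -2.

∂ψ/∂x = -4*y^2 + y
∂ψ/∂y = -8*x*y + x + 6
∇ψ = (-4*y^2 + y, -8*x*y + x + 6)
At (3, -2): (-18, 57).

(-18, 57)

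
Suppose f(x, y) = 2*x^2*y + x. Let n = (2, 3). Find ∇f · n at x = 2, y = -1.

∂f/∂x = 4*x*y + 1
∂f/∂y = 2*x^2
∇f at (2, -1) = (-7, 8)
∇f · n = (-7)(2) + (8)(3) = 10

10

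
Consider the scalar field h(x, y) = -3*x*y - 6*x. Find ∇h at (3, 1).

∂h/∂x = -3*y - 6
∂h/∂y = -3*x
∇h = (-3*y - 6, -3*x)
At (3, 1): (-9, -9).

(-9, -9)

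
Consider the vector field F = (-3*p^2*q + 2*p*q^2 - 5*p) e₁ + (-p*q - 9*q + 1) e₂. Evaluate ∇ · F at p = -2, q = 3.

42

∂F₁/∂p = -6*p*q + 2*q^2 - 5
∂F₂/∂q = -p - 9
∇·F = -6*p*q - p + 2*q^2 - 14
At (-2, 3): 42.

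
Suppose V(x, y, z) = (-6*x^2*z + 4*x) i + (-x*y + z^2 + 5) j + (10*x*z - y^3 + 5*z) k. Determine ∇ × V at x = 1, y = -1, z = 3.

(∇×V)₁ = ∂V₃/∂y − ∂V₂/∂z = -3*y^2 - 2*z
(∇×V)₂ = ∂V₁/∂z − ∂V₃/∂x = -6*x^2 - 10*z
(∇×V)₃ = ∂V₂/∂x − ∂V₁/∂y = -y
∇×V = (-3*y^2 - 2*z, -6*x^2 - 10*z, -y)
At (1, -1, 3): (-9, -36, 1).

(-9, -36, 1)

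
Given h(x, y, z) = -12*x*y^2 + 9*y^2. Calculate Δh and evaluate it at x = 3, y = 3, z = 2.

∂²h/∂x² = 0
∂²h/∂y² = 6*(-4*x + 3)
∂²h/∂z² = 0
∇²h = -24*x + 18
At (3, 3, 2): -54.

-54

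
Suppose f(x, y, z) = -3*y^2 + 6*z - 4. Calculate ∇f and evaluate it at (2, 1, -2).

(0, -6, 6)

∂f/∂x = 0
∂f/∂y = -6*y
∂f/∂z = 6
∇f = (0, -6*y, 6)
At (2, 1, -2): (0, -6, 6).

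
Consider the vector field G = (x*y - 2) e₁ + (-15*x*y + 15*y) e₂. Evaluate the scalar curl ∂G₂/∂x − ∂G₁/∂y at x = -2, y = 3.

∂G₂/∂x = -15*y
∂G₁/∂y = x
Scalar curl = -x - 15*y
At (-2, 3): -43.

-43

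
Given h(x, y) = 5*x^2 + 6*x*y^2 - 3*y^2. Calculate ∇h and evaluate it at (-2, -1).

(-14, 30)

∂h/∂x = 10*x + 6*y^2
∂h/∂y = 12*x*y - 6*y
∇h = (10*x + 6*y^2, 12*x*y - 6*y)
At (-2, -1): (-14, 30).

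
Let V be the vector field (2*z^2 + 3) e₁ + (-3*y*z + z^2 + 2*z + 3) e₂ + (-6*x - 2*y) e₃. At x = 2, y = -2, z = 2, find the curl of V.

(-14, 14, 0)

(∇×V)₁ = ∂V₃/∂y − ∂V₂/∂z = 3*y - 2*z - 4
(∇×V)₂ = ∂V₁/∂z − ∂V₃/∂x = 4*z + 6
(∇×V)₃ = ∂V₂/∂x − ∂V₁/∂y = 0
∇×V = (3*y - 2*z - 4, 4*z + 6, 0)
At (2, -2, 2): (-14, 14, 0).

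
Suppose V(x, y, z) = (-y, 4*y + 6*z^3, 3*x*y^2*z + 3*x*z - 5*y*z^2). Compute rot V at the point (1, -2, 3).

(-243, -45, 1)

(∇×V)₁ = ∂V₃/∂y − ∂V₂/∂z = 6*x*y*z - 23*z^2
(∇×V)₂ = ∂V₁/∂z − ∂V₃/∂x = -3*y^2*z - 3*z
(∇×V)₃ = ∂V₂/∂x − ∂V₁/∂y = 1
∇×V = (6*x*y*z - 23*z^2, -3*y^2*z - 3*z, 1)
At (1, -2, 3): (-243, -45, 1).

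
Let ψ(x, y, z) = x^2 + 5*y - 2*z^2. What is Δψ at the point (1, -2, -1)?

∂²ψ/∂x² = 2
∂²ψ/∂y² = 0
∂²ψ/∂z² = -4
∇²ψ = -2
At (1, -2, -1): -2.

-2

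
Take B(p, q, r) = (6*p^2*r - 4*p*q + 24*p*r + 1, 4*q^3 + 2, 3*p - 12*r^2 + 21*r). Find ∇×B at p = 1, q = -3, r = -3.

(∇×B)₁ = ∂B₃/∂q − ∂B₂/∂r = 0
(∇×B)₂ = ∂B₁/∂r − ∂B₃/∂p = 6*p^2 + 24*p - 3
(∇×B)₃ = ∂B₂/∂p − ∂B₁/∂q = 4*p
∇×B = (0, 6*p^2 + 24*p - 3, 4*p)
At (1, -3, -3): (0, 27, 4).

(0, 27, 4)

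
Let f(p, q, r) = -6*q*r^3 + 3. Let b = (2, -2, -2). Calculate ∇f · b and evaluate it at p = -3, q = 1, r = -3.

∂f/∂p = 0
∂f/∂q = -6*r^3
∂f/∂r = -18*q*r^2
∇f at (-3, 1, -3) = (0, 162, -162)
∇f · b = (0)(2) + (162)(-2) + (-162)(-2) = 0

0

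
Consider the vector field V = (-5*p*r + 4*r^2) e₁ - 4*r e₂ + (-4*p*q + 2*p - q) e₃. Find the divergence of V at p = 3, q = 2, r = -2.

∂V₁/∂p = -5*r
∂V₂/∂q = 0
∂V₃/∂r = 0
∇·V = -5*r
At (3, 2, -2): 10.

10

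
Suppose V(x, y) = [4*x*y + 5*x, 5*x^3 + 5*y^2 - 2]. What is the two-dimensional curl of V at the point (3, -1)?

123

∂V₂/∂x = 15*x^2
∂V₁/∂y = 4*x
Scalar curl = 15*x^2 - 4*x
At (3, -1): 123.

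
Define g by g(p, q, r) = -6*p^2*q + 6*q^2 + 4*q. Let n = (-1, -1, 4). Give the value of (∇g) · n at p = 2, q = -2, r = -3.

-4

∂g/∂p = -12*p*q
∂g/∂q = -6*p^2 + 12*q + 4
∂g/∂r = 0
∇g at (2, -2, -3) = (48, -44, 0)
∇g · n = (48)(-1) + (-44)(-1) + (0)(4) = -4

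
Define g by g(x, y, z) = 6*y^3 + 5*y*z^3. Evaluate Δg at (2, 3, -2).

-72

∂²g/∂x² = 0
∂²g/∂y² = 36*y
∂²g/∂z² = 30*y*z
∇²g = 30*y*z + 36*y
At (2, 3, -2): -72.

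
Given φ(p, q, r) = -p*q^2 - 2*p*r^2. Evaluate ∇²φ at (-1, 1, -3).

6

∂²φ/∂p² = 0
∂²φ/∂q² = -2*p
∂²φ/∂r² = -4*p
∇²φ = -6*p
At (-1, 1, -3): 6.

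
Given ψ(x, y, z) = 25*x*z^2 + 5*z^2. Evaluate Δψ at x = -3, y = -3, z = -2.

-140

∂²ψ/∂x² = 0
∂²ψ/∂y² = 0
∂²ψ/∂z² = 10*(5*x + 1)
∇²ψ = 50*x + 10
At (-3, -3, -2): -140.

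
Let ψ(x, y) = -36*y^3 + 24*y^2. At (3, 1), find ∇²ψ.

∂²ψ/∂x² = 0
∂²ψ/∂y² = 24*(-9*y + 2)
∇²ψ = -216*y + 48
At (3, 1): -168.

-168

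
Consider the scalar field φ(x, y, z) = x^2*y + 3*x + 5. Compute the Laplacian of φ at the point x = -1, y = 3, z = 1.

∂²φ/∂x² = 2*y
∂²φ/∂y² = 0
∂²φ/∂z² = 0
∇²φ = 2*y
At (-1, 3, 1): 6.

6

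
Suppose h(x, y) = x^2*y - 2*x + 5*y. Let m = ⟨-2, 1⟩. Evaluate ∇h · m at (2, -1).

21

∂h/∂x = 2*x*y - 2
∂h/∂y = x^2 + 5
∇h at (2, -1) = (-6, 9)
∇h · m = (-6)(-2) + (9)(1) = 21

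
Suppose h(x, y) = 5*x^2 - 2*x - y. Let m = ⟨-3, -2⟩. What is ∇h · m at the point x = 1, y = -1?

∂h/∂x = 10*x - 2
∂h/∂y = -1
∇h at (1, -1) = (8, -1)
∇h · m = (8)(-3) + (-1)(-2) = -22

-22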